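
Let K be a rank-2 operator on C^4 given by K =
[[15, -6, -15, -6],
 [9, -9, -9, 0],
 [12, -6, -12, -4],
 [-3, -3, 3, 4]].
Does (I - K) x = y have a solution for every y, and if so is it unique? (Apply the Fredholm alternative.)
(I - K) is invertible (det(I - K) = -54 ≠ 0), so for every y in C^4 the equation (I - K) x = y has a unique solution.

K has rank 2 and factors as K = U V^T = u1 v1^T + u2 v2^T with u1 = (3, 0, 2, -2), v1 = (3, 0, -3, -2), u2 = (-2, -3, -2, -1), v2 = (-3, 3, 3, 0) (multiplying out reproduces the displayed K). The nonzero eigenvalues of U V^T coincide with those of the 2 x 2 matrix G = V^T U = [[v1·u1, v1·u2], [v2·u1, v2·u2]] = [[7, 2], [-3, -9]], and by the Sylvester determinant identity det(I_4 - U V^T) = det(I_2 - V^T U) = det([[-6, -2], [3, 10]]) = (-6)(10) - (-2)(3) = -54. (Direct check: I - K =
[[-14, 6, 15, 6],
 [-9, 10, 9, 0],
 [-12, 6, 13, 4],
 [3, 3, -3, -3]]
has determinant -54.) The finite-dimensional Fredholm alternative says: either (I - K) is invertible, or ker(I - K) ≠ {0} and then range(I - K) = ker((I - K)^*)^⊥, with dim ker(I - K) = dim ker((I - K)^*). Since det(I - K) ≠ 0, 1 is not an eigenvalue of K and ker(I - K) = {0}, so we are in the first case: for every y there is a unique x = (I - K)^(-1) y. (Explicitly, by the Woodbury identity, (I - U V^T)^(-1) = I + U (I_2 - G)^(-1) V^T.)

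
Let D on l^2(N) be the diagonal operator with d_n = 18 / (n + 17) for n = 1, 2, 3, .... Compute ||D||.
||D|| = 1 (attained at n = 1)

For D diagonal, ||D|| = sup_n |d_n| = sup_n 18/(n + 17). This is positive and strictly decreasing in n, so the supremum is attained at n = 1: d_1 = 18/(1 + 17) = 1. Hence ||D|| = 1.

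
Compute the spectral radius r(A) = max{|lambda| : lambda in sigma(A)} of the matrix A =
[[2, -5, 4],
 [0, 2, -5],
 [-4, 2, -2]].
r(A) ≈ 5.4247

The eigenvalues of A are the roots of its characteristic polynomial. With M = A (coefficients from the trace, the sum of principal 2x2 minors, and det A):
  p(λ) = det(λ I - M) = λ^3 - 2λ^2 + 22λ + 56.
No integer candidate from the rational root theorem (±divisors of 56) is a root, so the roots are irrational. The cubic discriminant is Δ = -167888 < 0, so there is one real root and a complex-conjugate pair. p(-2) = -4 and p(-1) = 31 have opposite signs, so a root lies in (-2, -1); Newton's method refines it to λ ≈ -1.903. Dividing out (λ - (-1.903)) leaves approximately λ^2 - 3.903λ + 29.4274. For λ^2 - 3.903λ + 29.4274 the discriminant is -102.4761. It is negative, so the remaining roots are the complex-conjugate pair λ ≈ 1.9515 ± 5.0615i. Their product equals the constant term, so |λ|^2 ≈ 29.4274 and |λ| ≈ 5.4247.
Thus the eigenvalues (to 4 decimals) are -1.903 (modulus 1.903); 1.9515 ± 5.0615i (modulus 5.4247). The spectral radius is the largest modulus: r(A) ≈ 5.4247. (Cross-check: r(A) ≤ ||A||_2 ≈ 9.0893; equality holds whenever A is normal, though it can also hold for some non-normal A.)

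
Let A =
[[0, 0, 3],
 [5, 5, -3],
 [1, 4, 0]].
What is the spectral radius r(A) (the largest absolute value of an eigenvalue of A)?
r(A) = 5

The eigenvalues of A are the roots of its characteristic polynomial. With M = A (coefficients from the trace, the sum of principal 2x2 minors, and det A):
  p(λ) = det(λ I - M) = λ^3 - 5λ^2 + 9λ - 45.
By the rational root theorem any rational root is an integer divisor of 45. Testing λ = 5: p(5) = 125 - 125 + 45 - 45 = 0, so λ = 5 is a root. Dividing out (λ - 5) leaves p(λ) = (λ - 5)(λ^2 + 9). For λ^2 + 9 the discriminant is -36. It is negative, so the roots are the complex-conjugate pair λ = 0 ± (sqrt(36)/2) i ≈ 0 ± 3i. For a conjugate pair the product of the roots equals the constant term, so |λ|^2 = 9 and |λ| = sqrt(9) = 3.
Thus the eigenvalues (to 4 decimals) are 0 ± 3i (modulus 3); 5 (modulus 5). The spectral radius is the largest modulus: r(A) = 5. (Cross-check: r(A) ≤ ||A||_2 ≈ 8.4684; equality holds whenever A is normal, though it can also hold for some non-normal A.)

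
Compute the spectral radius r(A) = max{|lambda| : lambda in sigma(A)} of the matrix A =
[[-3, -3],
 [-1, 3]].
r(A) = sqrt(48)/2 ≈ 3.4641

The eigenvalues of A are the roots of its characteristic polynomial. With M = A (coefficients from the trace and determinant):
  p(λ) = det(λ I - M) = λ^2 - 12.
For λ^2 - 12 the discriminant is 48. It is nonnegative but not a perfect square, so the roots are real and irrational: λ = ± sqrt(48)/2 ≈ 3.4641, -3.4641.
Thus the eigenvalues (to 4 decimals) are 3.4641 (modulus 3.4641); -3.4641 (modulus 3.4641). The spectral radius is the largest modulus: r(A) = sqrt(48)/2 ≈ 3.4641. (Cross-check: r(A) ≤ ||A||_2 ≈ 4.6056; equality holds whenever A is normal, though it can also hold for some non-normal A.)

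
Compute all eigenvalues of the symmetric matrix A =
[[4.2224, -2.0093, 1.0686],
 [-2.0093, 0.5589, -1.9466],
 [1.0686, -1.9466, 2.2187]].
sigma(A) ≈ {-1, 2, 6}

A is real symmetric, so its spectrum consists of real eigenvalues. Expanding the characteristic polynomial of the displayed matrix gives
  det(λ I - A) = p(λ) = λ^3 + (-7)λ^2 + (4)λ + (12).
Solving p(λ) = 0 yields eigenvalues ≈ -1, 2, 6. (A is shown rounded to 4 decimals, so these recover the underlying integer eigenvalues to within that precision.)
Verification: the trace of A = 7 equals the sum of eigenvalues 7, and det(A) ≈ -12.0003 matches the eigenvalue product -12.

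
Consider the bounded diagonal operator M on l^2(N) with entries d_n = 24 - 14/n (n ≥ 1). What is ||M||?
||M|| = 24

For a diagonal operator on l^2 with entries d_n, ||M|| = sup_n |d_n|. Here d_1 = 10, d_2 = 17, ..., and d_n = 24 - 14/n increases monotonically toward 24. All terms lie in [10, 24), so |d_n| = d_n and the supremum is the limit 24, which is not attained by any individual d_n. Hence ||M|| = 24.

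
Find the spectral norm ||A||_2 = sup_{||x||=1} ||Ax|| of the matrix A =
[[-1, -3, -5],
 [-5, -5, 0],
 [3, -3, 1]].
||A||_2 ≈ 7.9917 (= sqrt(largest eigenvalue of A^T A))

||A||_2 = sigma_max(A) = sqrt(lambda_max(A^T A)). Form the symmetric matrix M = A^T A =
[[35, 19, 8],
 [19, 43, 12],
 [8, 12, 26]].
Its characteristic polynomial (trace, sum of principal 2x2 minors, determinant of M give the coefficients) is
  p(λ) = det(λ I - M) = λ^3 - 104λ^2 + 2964λ - 25600.
No integer candidate from the rational root theorem (±divisors of 25600) is a root, so the roots are irrational. The cubic discriminant is Δ = 26863360 > 0, so there are three distinct real roots. p(18) = -112 and p(19) = 31 have opposite signs, so a root lies in (18, 19); Newton's method refines it to λ ≈ 18.7143. p(21) = 41 and p(22) = -80 have opposite signs, so a root lies in (21, 22); Newton's method refines it to λ ≈ 21.4184. p(63) = -1597 and p(64) = 256 have opposite signs, so a root lies in (63, 64); Newton's method refines it to λ ≈ 63.8672. Check (Vieta): the three roots sum to 104, matching tr M = 104.
So the eigenvalues of A^T A are ≈ 18.7143, 21.4184, 63.8672 (all ≥ 0, as they must be for A^T A). The largest is λ_max ≈ 63.8672, hence ||A||_2 = sqrt(λ_max) ≈ 7.9917.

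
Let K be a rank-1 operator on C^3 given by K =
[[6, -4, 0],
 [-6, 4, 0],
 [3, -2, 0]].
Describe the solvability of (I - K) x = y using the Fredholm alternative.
(I - K) is invertible (det(I - K) = -9 ≠ 0), so for every y in C^3 the equation (I - K) x = y has a unique solution.

K has rank 1, so it is an outer product K = u v^T: every row of K is a multiple of one row vector. Reading off the entries, u = (2, -2, 1) and v = (3, -2, 0) (row i of K equals u_i·v^T). A rank-one matrix u v^T satisfies K u = u (v·u) and kills the (2)-dimensional subspace v^⊥, so its characteristic polynomial is lambda^2 (lambda - v·u) with v·u = tr K = 10. Hence the eigenvalues of I - K are 1 (multiplicity 2) and 1 - (10) = -9, so det(I - K) = -9. (Direct check: I - K =
[[-5, 4, 0],
 [6, -3, 0],
 [-3, 2, 1]]
has determinant -9.) The finite-dimensional Fredholm alternative says: either (I - K) is invertible, or ker(I - K) ≠ {0} and then range(I - K) = ker((I - K)^*)^⊥, with dim ker(I - K) = dim ker((I - K)^*). Since det(I - K) ≠ 0, 1 is not an eigenvalue of K and ker(I - K) = {0}, so we are in the first case: for every y there is a unique x = (I - K)^(-1) y. Explicitly, by the Sherman–Morrison formula, (I - u v^T)^(-1) = I + u v^T/(1 - v·u), i.e. (I - K)^(-1) = I + K/(-9).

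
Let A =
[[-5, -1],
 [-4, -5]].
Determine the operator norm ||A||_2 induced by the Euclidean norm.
||A||_2 = sqrt((67 + sqrt(2725))/2) ≈ 7.7202 (= sqrt(largest eigenvalue of A^T A))

||A||_2 = sigma_max(A) = sqrt(lambda_max(A^T A)). Form the symmetric matrix M = A^T A =
[[41, 25],
 [25, 26]].
Its characteristic polynomial (trace, determinant of M give the coefficients) is
  p(λ) = det(λ I - M) = λ^2 - 67λ + 441.
For λ^2 - 67λ + 441 the discriminant is 2725. It is nonnegative but not a perfect square, so the roots are real and irrational: λ = (67 ± sqrt(2725))/2 ≈ 59.6008, 7.3992.
So the eigenvalues of A^T A are ≈ 7.3992, 59.6008 (all ≥ 0, as they must be for A^T A). The largest is λ_max = (67 + sqrt(2725))/2 ≈ 59.6008, hence ||A||_2 = sqrt(λ_max) = sqrt((67 + sqrt(2725))/2) ≈ 7.7202.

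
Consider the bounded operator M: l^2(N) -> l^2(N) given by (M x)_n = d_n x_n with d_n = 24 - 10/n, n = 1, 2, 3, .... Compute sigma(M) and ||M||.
sigma(M) = {24 - 10/n : n ≥ 1} ∪ {24}; ||M|| = 24

A bounded diagonal operator on l^2 with diagonal entries d_n has spectrum equal to the closure of {d_n : n ≥ 1}: every d_n is an eigenvalue (with eigenvector e_n), so {d_n} ⊂ sigma(M); the spectrum is closed, so its closure is too; and for lambda not in the closure, (M - lambda I) has bounded inverse (the diagonal entries 1/(d_n - lambda) are bounded). For our sequence d_n = 24 - 10/n, n = 1, 2, 3, ...:
  - {d_n} = {24 - 10/n : n ≥ 1}; the only limit point is 24
  - closure = {24 - 10/n : n ≥ 1} ∪ {24}
For the norm: a diagonal operator has ||M|| = sup_n |d_n|. Here d_n = 24 - 10/n increases monotonically from d_1 = 14 toward 24, with all terms in [14, 24); so sup_n |d_n| = 24 (the supremum is the limit, not attained). So ||M|| = 24.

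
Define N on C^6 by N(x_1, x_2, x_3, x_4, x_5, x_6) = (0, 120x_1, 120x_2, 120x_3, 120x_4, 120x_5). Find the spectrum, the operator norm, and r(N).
sigma(N) = {0}; ||N|| = 120; r(N) = 0. (N is nilpotent with N^6 = 0.)

On C^6, N is a strictly lower-triangular matrix with 120 on the subdiagonal and zeros elsewhere, so its characteristic polynomial is lambda^6 and every eigenvalue is 0: sigma(N) = {0}. For the operator norm, N e_i = 120e_{i+1} for i = 1, ..., 5 and N e_6 = 0, so the singular values of N are 120 (with multiplicity 5) and 0; hence ||N|| = 120. The spectral radius r(N) = max|lambda| = 0. Note ||N|| > r(N) — characteristic of non-normal nilpotent operators. Indeed N^6 = 0.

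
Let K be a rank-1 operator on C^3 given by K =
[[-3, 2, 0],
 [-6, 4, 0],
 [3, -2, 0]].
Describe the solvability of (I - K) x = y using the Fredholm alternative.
(I - K) is singular (det(I - K) = 0, i.e. 1 ∈ sigma(K)). (I - K) x = y is solvable iff y ⊥ ker((I - K)^*) = span{(-3, 2, 0)}, i.e. iff -3y_1 + 2y_2 = 0. When solvable, the solutions are x = y + c·(1, 2, -1), c arbitrary (ker(I - K) = span{(1, 2, -1)}, dimension 1).

K has rank 1, so it is an outer product K = u v^T: every row of K is a multiple of one row vector. Reading off the entries, u = (1, 2, -1) and v = (-3, 2, 0) (row i of K equals u_i·v^T). A rank-one matrix u v^T satisfies K u = u (v·u) and kills the (2)-dimensional subspace v^⊥, so its characteristic polynomial is lambda^2 (lambda - v·u) with v·u = tr K = 1. Hence the eigenvalues of I - K are 1 (multiplicity 2) and 1 - (1) = 0, so det(I - K) = 0. (Direct check: I - K =
[[4, -2, 0],
 [6, -3, 0],
 [-3, 2, 1]]
has determinant 0.) So 1 is an eigenvalue of K and (I - K) is not invertible. The finite-dimensional Fredholm alternative says: either (I - K) is invertible, or ker(I - K) ≠ {0} and then range(I - K) = ker((I - K)^*)^⊥, with dim ker(I - K) = dim ker((I - K)^*). We are in the second case, so we need both kernels. Kernel of I - K: (I - K) u = u - u (v·u) = u - u = 0, so ker(I - K) = span{u} = span{(1, 2, -1)} (it is exactly 1-dimensional because rank(I - K) = 2). Kernel of the adjoint: K is real, so (I - K)^* = I - K^T = I - v u^T, and (I - v u^T) v = v - v (u·v) = 0; hence ker((I - K)^*) = span{v} = span{(-3, 2, 0)}. Therefore (I - K) x = y is solvable iff <y, v> = 0, i.e. iff -3y_1 + 2y_2 = 0. When this holds, K y = u (v·y) = 0, so (I - K) y = y and x = y is a particular solution; the full solution set is the line x = y + c·u = y + c·(1, 2, -1), c ∈ C.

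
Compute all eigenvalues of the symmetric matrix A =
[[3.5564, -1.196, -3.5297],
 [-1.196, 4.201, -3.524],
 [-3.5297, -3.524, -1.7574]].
sigma(A) ≈ {-5, 5, 6}

A is real symmetric, so its spectrum consists of real eigenvalues. Expanding the characteristic polynomial of the displayed matrix gives
  det(λ I - A) = p(λ) = λ^3 + (-6)λ^2 + (-25)λ + (150).
Solving p(λ) = 0 yields eigenvalues ≈ -5, 5, 6. (A is shown rounded to 4 decimals, so these recover the underlying integer eigenvalues to within that precision.)
Verification: the trace of A = 6 equals the sum of eigenvalues 6, and det(A) ≈ -150.0006 matches the eigenvalue product -150.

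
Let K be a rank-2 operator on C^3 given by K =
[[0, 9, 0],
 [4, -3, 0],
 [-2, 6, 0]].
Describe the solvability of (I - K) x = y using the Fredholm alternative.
(I - K) is invertible (det(I - K) = -32 ≠ 0), so for every y in C^3 the equation (I - K) x = y has a unique solution.

K has rank 2 and factors as K = U V^T = u1 v1^T + u2 v2^T with u1 = (0, 2, -1), v1 = (2, 3, 0), u2 = (3, -3, 3), v2 = (0, 3, 0) (multiplying out reproduces the displayed K). The nonzero eigenvalues of U V^T coincide with those of the 2 x 2 matrix G = V^T U = [[v1·u1, v1·u2], [v2·u1, v2·u2]] = [[6, -3], [6, -9]], and by the Sylvester determinant identity det(I_3 - U V^T) = det(I_2 - V^T U) = det([[-5, 3], [-6, 10]]) = (-5)(10) - (3)(-6) = -32. (Direct check: I - K =
[[1, -9, 0],
 [-4, 4, 0],
 [2, -6, 1]]
has determinant -32.) The finite-dimensional Fredholm alternative says: either (I - K) is invertible, or ker(I - K) ≠ {0} and then range(I - K) = ker((I - K)^*)^⊥, with dim ker(I - K) = dim ker((I - K)^*). Since det(I - K) ≠ 0, 1 is not an eigenvalue of K and ker(I - K) = {0}, so we are in the first case: for every y there is a unique x = (I - K)^(-1) y. (Explicitly, by the Woodbury identity, (I - U V^T)^(-1) = I + U (I_2 - G)^(-1) V^T.)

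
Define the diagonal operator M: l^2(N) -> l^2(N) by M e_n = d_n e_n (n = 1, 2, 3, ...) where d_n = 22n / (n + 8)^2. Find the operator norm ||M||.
||M|| = 11/16 (attained at n = 8)

For M diagonal, ||M|| = sup_n |d_n|. Treat f(x) = 22x / (x + 8)^2 for real x > 0. By the quotient rule, f'(x) = 22(8 - x)/(x + 8)^3, which is positive for x < 8 and negative for x > 8. So f has a unique maximum at x = 8, and since 8 is a positive integer, the supremum over n ≥ 1 is attained at n = 8: d_8 = 22·8/(8 + 8)^2 = 22·8/256 = 11/16. Hence ||M|| = 11/16.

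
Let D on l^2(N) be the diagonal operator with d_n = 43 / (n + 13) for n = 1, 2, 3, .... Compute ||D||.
||D|| = 43/14 (attained at n = 1)

For D diagonal, ||D|| = sup_n |d_n| = sup_n 43/(n + 13). This is positive and strictly decreasing in n, so the supremum is attained at n = 1: d_1 = 43/(1 + 13) = 43/14. Hence ||D|| = 43/14.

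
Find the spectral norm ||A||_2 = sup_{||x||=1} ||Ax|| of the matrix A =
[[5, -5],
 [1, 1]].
||A||_2 = sqrt(50) ≈ 7.0711 (= sqrt(largest eigenvalue of A^T A))

||A||_2 = sigma_max(A) = sqrt(lambda_max(A^T A)). Form the symmetric matrix M = A^T A =
[[26, -24],
 [-24, 26]].
Its characteristic polynomial (trace, determinant of M give the coefficients) is
  p(λ) = det(λ I - M) = λ^2 - 52λ + 100.
For λ^2 - 52λ + 100 the discriminant is 2304. It is a perfect square (48^2), so the roots are rational: λ = (52 ± 48)/2 = 50, 2.
So the eigenvalues of A^T A are ≈ 2, 50 (all ≥ 0, as they must be for A^T A). The largest is λ_max = 50, hence ||A||_2 = sqrt(λ_max) = sqrt(50) ≈ 7.0711.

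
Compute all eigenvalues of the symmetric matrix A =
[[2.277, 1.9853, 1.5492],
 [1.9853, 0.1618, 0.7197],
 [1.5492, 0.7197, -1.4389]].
sigma(A) ≈ {-2, -1, 4}

A is real symmetric, so its spectrum consists of real eigenvalues. Expanding the characteristic polynomial of the displayed matrix gives
  det(λ I - A) = p(λ) = λ^3 + (-1)λ^2 + (-10)λ + (-8).
Solving p(λ) = 0 yields eigenvalues ≈ -2, -1, 4. (A is shown rounded to 4 decimals, so these recover the underlying integer eigenvalues to within that precision.)
Verification: the trace of A = 1 equals the sum of eigenvalues 1, and det(A) ≈ 8.0005 matches the eigenvalue product 8.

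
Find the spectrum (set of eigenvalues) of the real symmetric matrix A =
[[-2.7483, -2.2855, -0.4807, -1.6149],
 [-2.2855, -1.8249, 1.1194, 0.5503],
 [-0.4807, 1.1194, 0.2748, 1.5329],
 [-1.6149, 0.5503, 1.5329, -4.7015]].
sigma(A) ≈ {-6, -4, -1, 2}

A is real symmetric, so its spectrum consists of real eigenvalues. Expanding the characteristic polynomial of the displayed matrix gives
  det(λ I - A) = p(λ) = λ^4 + (9)λ^3 + (12)λ^2 + (-44)λ + (-47.9986).
Solving p(λ) = 0 yields eigenvalues ≈ -6, -4, -1, 2. (A is shown rounded to 4 decimals, so these recover the underlying integer eigenvalues to within that precision.)
Verification: the trace of A = -9 equals the sum of eigenvalues -9, and det(A) ≈ -47.9986 matches the eigenvalue product -48.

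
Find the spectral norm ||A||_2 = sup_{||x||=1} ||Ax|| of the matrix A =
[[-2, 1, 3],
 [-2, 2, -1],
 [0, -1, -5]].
||A||_2 ≈ 6.0917 (= sqrt(largest eigenvalue of A^T A))

||A||_2 = sigma_max(A) = sqrt(lambda_max(A^T A)). Form the symmetric matrix M = A^T A =
[[8, -6, -4],
 [-6, 6, 6],
 [-4, 6, 35]].
Its characteristic polynomial (trace, sum of principal 2x2 minors, determinant of M give the coefficients) is
  p(λ) = det(λ I - M) = λ^3 - 49λ^2 + 450λ - 324.
No integer candidate from the rational root theorem (±divisors of 324) is a root, so the roots are irrational. The cubic discriminant is Δ = 94990644 > 0, so there are three distinct real roots. p(0) = -324 and p(1) = 78 have opposite signs, so a root lies in (0, 1); Newton's method refines it to λ ≈ 0.7862. p(11) = 28 and p(12) = -252 have opposite signs, so a root lies in (11, 12); Newton's method refines it to λ ≈ 11.105. p(37) = -102 and p(38) = 892 have opposite signs, so a root lies in (37, 38); Newton's method refines it to λ ≈ 37.1088. Check (Vieta): the three roots sum to 49, matching tr M = 49.
So the eigenvalues of A^T A are ≈ 0.7862, 11.105, 37.1088 (all ≥ 0, as they must be for A^T A). The largest is λ_max ≈ 37.1088, hence ||A||_2 = sqrt(λ_max) ≈ 6.0917.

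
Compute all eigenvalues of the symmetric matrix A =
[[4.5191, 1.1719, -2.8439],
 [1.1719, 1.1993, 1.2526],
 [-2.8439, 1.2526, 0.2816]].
sigma(A) ≈ {-2, 2, 6}

A is real symmetric, so its spectrum consists of real eigenvalues. Expanding the characteristic polynomial of the displayed matrix gives
  det(λ I - A) = p(λ) = λ^3 + (-6)λ^2 + (-4)λ + (24).
Solving p(λ) = 0 yields eigenvalues ≈ -2, 2, 6. (A is shown rounded to 4 decimals, so these recover the underlying integer eigenvalues to within that precision.)
Verification: the trace of A = 6 equals the sum of eigenvalues 6, and det(A) ≈ -23.9999 matches the eigenvalue product -24.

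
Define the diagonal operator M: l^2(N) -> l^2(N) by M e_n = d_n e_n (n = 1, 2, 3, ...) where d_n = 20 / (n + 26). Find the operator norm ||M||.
||M|| = 20/27 (attained at n = 1)

For M diagonal, ||M|| = sup_n |d_n| = sup_n 20/(n + 26). This is positive and strictly decreasing in n, so the supremum is attained at n = 1: d_1 = 20/(1 + 26) = 20/27. Hence ||M|| = 20/27.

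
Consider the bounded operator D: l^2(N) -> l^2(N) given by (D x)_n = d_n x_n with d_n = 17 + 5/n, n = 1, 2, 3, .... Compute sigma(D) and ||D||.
sigma(D) = {17 + 5/n : n ≥ 1} ∪ {17}; ||D|| = 22

A bounded diagonal operator on l^2 with diagonal entries d_n has spectrum equal to the closure of {d_n : n ≥ 1}: every d_n is an eigenvalue (with eigenvector e_n), so {d_n} ⊂ sigma(D); the spectrum is closed, so its closure is too; and for lambda not in the closure, (D - lambda I) has bounded inverse (the diagonal entries 1/(d_n - lambda) are bounded). For our sequence d_n = 17 + 5/n, n = 1, 2, 3, ...:
  - {d_n} = {17 + 5/n : n ≥ 1}; the only limit point is 17
  - closure = {17 + 5/n : n ≥ 1} ∪ {17}
For the norm: a diagonal operator has ||D|| = sup_n |d_n|. Here d_n = 17 + 5/n is positive and decreasing, so sup_n |d_n| = d_1 = 17 + 5 = 22. So ||D|| = 22.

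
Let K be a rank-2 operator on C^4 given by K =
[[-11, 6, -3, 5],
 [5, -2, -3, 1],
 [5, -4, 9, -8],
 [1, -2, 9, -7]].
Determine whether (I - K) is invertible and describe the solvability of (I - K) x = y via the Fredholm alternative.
(I - K) is invertible (det(I - K) = -13 ≠ 0), so for every y in C^4 the equation (I - K) x = y has a unique solution.

K has rank 2 and factors as K = U V^T = u1 v1^T + u2 v2^T with u1 = (3, -1, -2, -1), v1 = (-3, 2, -3, 3), u2 = (2, -2, 1, 2), v2 = (-1, 0, 3, -2) (multiplying out reproduces the displayed K). The nonzero eigenvalues of U V^T coincide with those of the 2 x 2 matrix G = V^T U = [[v1·u1, v1·u2], [v2·u1, v2·u2]] = [[-8, -7], [-7, -3]], and by the Sylvester determinant identity det(I_4 - U V^T) = det(I_2 - V^T U) = det([[9, 7], [7, 4]]) = (9)(4) - (7)(7) = -13. (Direct check: I - K =
[[12, -6, 3, -5],
 [-5, 3, 3, -1],
 [-5, 4, -8, 8],
 [-1, 2, -9, 8]]
has determinant -13.) The finite-dimensional Fredholm alternative says: either (I - K) is invertible, or ker(I - K) ≠ {0} and then range(I - K) = ker((I - K)^*)^⊥, with dim ker(I - K) = dim ker((I - K)^*). Since det(I - K) ≠ 0, 1 is not an eigenvalue of K and ker(I - K) = {0}, so we are in the first case: for every y there is a unique x = (I - K)^(-1) y. (Explicitly, by the Woodbury identity, (I - U V^T)^(-1) = I + U (I_2 - G)^(-1) V^T.)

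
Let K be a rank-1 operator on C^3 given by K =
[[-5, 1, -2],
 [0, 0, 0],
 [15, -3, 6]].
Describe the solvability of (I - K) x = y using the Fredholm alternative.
(I - K) is singular (det(I - K) = 0, i.e. 1 ∈ sigma(K)). (I - K) x = y is solvable iff y ⊥ ker((I - K)^*) = span{(-5, 1, -2)}, i.e. iff -5y_1 + y_2 - 2y_3 = 0. When solvable, the solutions are x = y + c·(1, 0, -3), c arbitrary (ker(I - K) = span{(1, 0, -3)}, dimension 1).

K has rank 1, so it is an outer product K = u v^T: every row of K is a multiple of one row vector. Reading off the entries, u = (1, 0, -3) and v = (-5, 1, -2) (row i of K equals u_i·v^T). A rank-one matrix u v^T satisfies K u = u (v·u) and kills the (2)-dimensional subspace v^⊥, so its characteristic polynomial is lambda^2 (lambda - v·u) with v·u = tr K = 1. Hence the eigenvalues of I - K are 1 (multiplicity 2) and 1 - (1) = 0, so det(I - K) = 0. (Direct check: I - K =
[[6, -1, 2],
 [0, 1, 0],
 [-15, 3, -5]]
has determinant 0.) So 1 is an eigenvalue of K and (I - K) is not invertible. The finite-dimensional Fredholm alternative says: either (I - K) is invertible, or ker(I - K) ≠ {0} and then range(I - K) = ker((I - K)^*)^⊥, with dim ker(I - K) = dim ker((I - K)^*). We are in the second case, so we need both kernels. Kernel of I - K: (I - K) u = u - u (v·u) = u - u = 0, so ker(I - K) = span{u} = span{(1, 0, -3)} (it is exactly 1-dimensional because rank(I - K) = 2). Kernel of the adjoint: K is real, so (I - K)^* = I - K^T = I - v u^T, and (I - v u^T) v = v - v (u·v) = 0; hence ker((I - K)^*) = span{v} = span{(-5, 1, -2)}. Therefore (I - K) x = y is solvable iff <y, v> = 0, i.e. iff -5y_1 + y_2 - 2y_3 = 0. When this holds, K y = u (v·y) = 0, so (I - K) y = y and x = y is a particular solution; the full solution set is the line x = y + c·u = y + c·(1, 0, -3), c ∈ C.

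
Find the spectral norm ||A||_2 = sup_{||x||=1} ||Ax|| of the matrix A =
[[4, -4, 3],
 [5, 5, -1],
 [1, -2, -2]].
||A||_2 ≈ 7.2333 (= sqrt(largest eigenvalue of A^T A))

||A||_2 = sigma_max(A) = sqrt(lambda_max(A^T A)). Form the symmetric matrix M = A^T A =
[[42, 7, 5],
 [7, 45, -13],
 [5, -13, 14]].
Its characteristic polynomial (trace, sum of principal 2x2 minors, determinant of M give the coefficients) is
  p(λ) = det(λ I - M) = λ^3 - 101λ^2 + 2865λ - 16641.
No integer candidate from the rational root theorem (±divisors of 16641) is a root, so the roots are irrational. The cubic discriminant is Δ = 283784544 > 0, so there are three distinct real roots. p(7) = -1192 and p(8) = 327 have opposite signs, so a root lies in (7, 8); Newton's method refines it to λ ≈ 7.7758. p(40) = 359 and p(41) = -36 have opposite signs, so a root lies in (40, 41); Newton's method refines it to λ ≈ 40.9043. p(52) = -157 and p(53) = 372 have opposite signs, so a root lies in (52, 53); Newton's method refines it to λ ≈ 52.32. Check (Vieta): the three roots sum to 101, matching tr M = 101.
So the eigenvalues of A^T A are ≈ 7.7758, 40.9043, 52.32 (all ≥ 0, as they must be for A^T A). The largest is λ_max ≈ 52.32, hence ||A||_2 = sqrt(λ_max) ≈ 7.2333.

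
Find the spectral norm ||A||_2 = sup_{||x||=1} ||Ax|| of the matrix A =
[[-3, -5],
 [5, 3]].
||A||_2 = 8 (= sqrt(largest eigenvalue of A^T A))

||A||_2 = sigma_max(A) = sqrt(lambda_max(A^T A)). Form the symmetric matrix M = A^T A =
[[34, 30],
 [30, 34]].
Its characteristic polynomial (trace, determinant of M give the coefficients) is
  p(λ) = det(λ I - M) = λ^2 - 68λ + 256.
For λ^2 - 68λ + 256 the discriminant is 3600. It is a perfect square (60^2), so the roots are rational: λ = (68 ± 60)/2 = 64, 4.
So the eigenvalues of A^T A are ≈ 4, 64 (all ≥ 0, as they must be for A^T A). The largest is λ_max = 64, hence ||A||_2 = sqrt(λ_max) = 8.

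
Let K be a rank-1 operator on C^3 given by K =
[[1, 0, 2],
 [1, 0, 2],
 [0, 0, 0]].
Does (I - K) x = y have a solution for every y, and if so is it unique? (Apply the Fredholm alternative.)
(I - K) is singular (det(I - K) = 0, i.e. 1 ∈ sigma(K)). (I - K) x = y is solvable iff y ⊥ ker((I - K)^*) = span{(1, 0, 2)}, i.e. iff y_1 + 2y_3 = 0. When solvable, the solutions are x = y + c·(1, 1, 0), c arbitrary (ker(I - K) = span{(1, 1, 0)}, dimension 1).

K has rank 1, so it is an outer product K = u v^T: every row of K is a multiple of one row vector. Reading off the entries, u = (1, 1, 0) and v = (1, 0, 2) (row i of K equals u_i·v^T). A rank-one matrix u v^T satisfies K u = u (v·u) and kills the (2)-dimensional subspace v^⊥, so its characteristic polynomial is lambda^2 (lambda - v·u) with v·u = tr K = 1. Hence the eigenvalues of I - K are 1 (multiplicity 2) and 1 - (1) = 0, so det(I - K) = 0. (Direct check: I - K =
[[0, 0, -2],
 [-1, 1, -2],
 [0, 0, 1]]
has determinant 0.) So 1 is an eigenvalue of K and (I - K) is not invertible. The finite-dimensional Fredholm alternative says: either (I - K) is invertible, or ker(I - K) ≠ {0} and then range(I - K) = ker((I - K)^*)^⊥, with dim ker(I - K) = dim ker((I - K)^*). We are in the second case, so we need both kernels. Kernel of I - K: (I - K) u = u - u (v·u) = u - u = 0, so ker(I - K) = span{u} = span{(1, 1, 0)} (it is exactly 1-dimensional because rank(I - K) = 2). Kernel of the adjoint: K is real, so (I - K)^* = I - K^T = I - v u^T, and (I - v u^T) v = v - v (u·v) = 0; hence ker((I - K)^*) = span{v} = span{(1, 0, 2)}. Therefore (I - K) x = y is solvable iff <y, v> = 0, i.e. iff y_1 + 2y_3 = 0. When this holds, K y = u (v·y) = 0, so (I - K) y = y and x = y is a particular solution; the full solution set is the line x = y + c·u = y + c·(1, 1, 0), c ∈ C.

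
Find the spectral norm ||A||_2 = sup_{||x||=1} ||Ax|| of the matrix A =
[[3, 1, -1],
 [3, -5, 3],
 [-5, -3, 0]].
||A||_2 ≈ 6.6391 (= sqrt(largest eigenvalue of A^T A))

||A||_2 = sigma_max(A) = sqrt(lambda_max(A^T A)). Form the symmetric matrix M = A^T A =
[[43, 3, 6],
 [3, 35, -16],
 [6, -16, 10]].
Its characteristic polynomial (trace, sum of principal 2x2 minors, determinant of M give the coefficients) is
  p(λ) = det(λ I - M) = λ^3 - 88λ^2 + 1984λ - 2116.
No integer candidate from the rational root theorem (±divisors of 2116) is a root, so the roots are irrational. The cubic discriminant is Δ = 5228624 > 0, so there are three distinct real roots. p(1) = -219 and p(2) = 1508 have opposite signs, so a root lies in (1, 2); Newton's method refines it to λ ≈ 1.1216. p(42) = 68 and p(43) = -9 have opposite signs, so a root lies in (42, 43); Newton's method refines it to λ ≈ 42.8006. p(44) = -4 and p(45) = 89 have opposite signs, so a root lies in (44, 45); Newton's method refines it to λ ≈ 44.0778. Check (Vieta): the three roots sum to 88, matching tr M = 88.
So the eigenvalues of A^T A are ≈ 1.1216, 42.8006, 44.0778 (all ≥ 0, as they must be for A^T A). The largest is λ_max ≈ 44.0778, hence ||A||_2 = sqrt(λ_max) ≈ 6.6391.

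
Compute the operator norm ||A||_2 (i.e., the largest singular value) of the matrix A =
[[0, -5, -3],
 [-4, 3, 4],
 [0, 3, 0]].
||A||_2 ≈ 8.3284 (= sqrt(largest eigenvalue of A^T A))

||A||_2 = sigma_max(A) = sqrt(lambda_max(A^T A)). Form the symmetric matrix M = A^T A =
[[16, -12, -16],
 [-12, 43, 27],
 [-16, 27, 25]].
Its characteristic polynomial (trace, sum of principal 2x2 minors, determinant of M give the coefficients) is
  p(λ) = det(λ I - M) = λ^3 - 84λ^2 + 1034λ - 1296.
No integer candidate from the rational root theorem (±divisors of 1296) is a root, so the roots are irrational. The cubic discriminant is Δ = 2030185120 > 0, so there are three distinct real roots. p(1) = -345 and p(2) = 444 have opposite signs, so a root lies in (1, 2); Newton's method refines it to λ ≈ 1.4128. p(13) = 147 and p(14) = -540 have opposite signs, so a root lies in (13, 14); Newton's method refines it to λ ≈ 13.2251. p(69) = -1365 and p(70) = 2484 have opposite signs, so a root lies in (69, 70); Newton's method refines it to λ ≈ 69.3621. Check (Vieta): the three roots sum to 84, matching tr M = 84.
So the eigenvalues of A^T A are ≈ 1.4128, 13.2251, 69.3621 (all ≥ 0, as they must be for A^T A). The largest is λ_max ≈ 69.3621, hence ||A||_2 = sqrt(λ_max) ≈ 8.3284.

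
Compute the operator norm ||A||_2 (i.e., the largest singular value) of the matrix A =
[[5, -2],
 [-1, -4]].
||A||_2 = sqrt((46 + sqrt(180))/2) ≈ 5.4505 (= sqrt(largest eigenvalue of A^T A))

||A||_2 = sigma_max(A) = sqrt(lambda_max(A^T A)). Form the symmetric matrix M = A^T A =
[[26, -6],
 [-6, 20]].
Its characteristic polynomial (trace, determinant of M give the coefficients) is
  p(λ) = det(λ I - M) = λ^2 - 46λ + 484.
For λ^2 - 46λ + 484 the discriminant is 180. It is nonnegative but not a perfect square, so the roots are real and irrational: λ = (46 ± sqrt(180))/2 ≈ 29.7082, 16.2918.
So the eigenvalues of A^T A are ≈ 16.2918, 29.7082 (all ≥ 0, as they must be for A^T A). The largest is λ_max = (46 + sqrt(180))/2 ≈ 29.7082, hence ||A||_2 = sqrt(λ_max) = sqrt((46 + sqrt(180))/2) ≈ 5.4505.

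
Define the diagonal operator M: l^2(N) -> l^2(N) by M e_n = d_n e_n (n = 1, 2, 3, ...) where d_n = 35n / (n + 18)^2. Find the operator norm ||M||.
||M|| = 35/72 (attained at n = 18)

For M diagonal, ||M|| = sup_n |d_n|. Treat f(x) = 35x / (x + 18)^2 for real x > 0. By the quotient rule, f'(x) = 35(18 - x)/(x + 18)^3, which is positive for x < 18 and negative for x > 18. So f has a unique maximum at x = 18, and since 18 is a positive integer, the supremum over n ≥ 1 is attained at n = 18: d_18 = 35·18/(18 + 18)^2 = 35·18/1296 = 35/72. Hence ||M|| = 35/72.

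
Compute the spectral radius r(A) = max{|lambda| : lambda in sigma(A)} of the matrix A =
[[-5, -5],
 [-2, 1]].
r(A) = (4 + sqrt(76))/2 ≈ 6.3589

The eigenvalues of A are the roots of its characteristic polynomial. With M = A (coefficients from the trace and determinant):
  p(λ) = det(λ I - M) = λ^2 + 4λ - 15.
For λ^2 + 4λ - 15 the discriminant is 76. It is nonnegative but not a perfect square, so the roots are real and irrational: λ = (-4 ± sqrt(76))/2 ≈ 2.3589, -6.3589.
Thus the eigenvalues (to 4 decimals) are 2.3589 (modulus 2.3589); -6.3589 (modulus 6.3589). The spectral radius is the largest modulus: r(A) = (4 + sqrt(76))/2 ≈ 6.3589. (Cross-check: r(A) ≤ ||A||_2 ≈ 7.1098; equality holds whenever A is normal, though it can also hold for some non-normal A.)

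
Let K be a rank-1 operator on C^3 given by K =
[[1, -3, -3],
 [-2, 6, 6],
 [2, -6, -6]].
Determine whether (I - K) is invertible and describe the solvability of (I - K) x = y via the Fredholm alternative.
(I - K) is singular (det(I - K) = 0, i.e. 1 ∈ sigma(K)). (I - K) x = y is solvable iff y ⊥ ker((I - K)^*) = span{(1, -3, -3)}, i.e. iff y_1 - 3y_2 - 3y_3 = 0. When solvable, the solutions are x = y + c·(1, -2, 2), c arbitrary (ker(I - K) = span{(1, -2, 2)}, dimension 1).

K has rank 1, so it is an outer product K = u v^T: every row of K is a multiple of one row vector. Reading off the entries, u = (1, -2, 2) and v = (1, -3, -3) (row i of K equals u_i·v^T). A rank-one matrix u v^T satisfies K u = u (v·u) and kills the (2)-dimensional subspace v^⊥, so its characteristic polynomial is lambda^2 (lambda - v·u) with v·u = tr K = 1. Hence the eigenvalues of I - K are 1 (multiplicity 2) and 1 - (1) = 0, so det(I - K) = 0. (Direct check: I - K =
[[0, 3, 3],
 [2, -5, -6],
 [-2, 6, 7]]
has determinant 0.) So 1 is an eigenvalue of K and (I - K) is not invertible. The finite-dimensional Fredholm alternative says: either (I - K) is invertible, or ker(I - K) ≠ {0} and then range(I - K) = ker((I - K)^*)^⊥, with dim ker(I - K) = dim ker((I - K)^*). We are in the second case, so we need both kernels. Kernel of I - K: (I - K) u = u - u (v·u) = u - u = 0, so ker(I - K) = span{u} = span{(1, -2, 2)} (it is exactly 1-dimensional because rank(I - K) = 2). Kernel of the adjoint: K is real, so (I - K)^* = I - K^T = I - v u^T, and (I - v u^T) v = v - v (u·v) = 0; hence ker((I - K)^*) = span{v} = span{(1, -3, -3)}. Therefore (I - K) x = y is solvable iff <y, v> = 0, i.e. iff y_1 - 3y_2 - 3y_3 = 0. When this holds, K y = u (v·y) = 0, so (I - K) y = y and x = y is a particular solution; the full solution set is the line x = y + c·u = y + c·(1, -2, 2), c ∈ C.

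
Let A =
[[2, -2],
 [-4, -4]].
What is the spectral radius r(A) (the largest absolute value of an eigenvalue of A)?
r(A) = (2 + sqrt(68))/2 ≈ 5.1231

The eigenvalues of A are the roots of its characteristic polynomial. With M = A (coefficients from the trace and determinant):
  p(λ) = det(λ I - M) = λ^2 + 2λ - 16.
For λ^2 + 2λ - 16 the discriminant is 68. It is nonnegative but not a perfect square, so the roots are real and irrational: λ = (-2 ± sqrt(68))/2 ≈ 3.1231, -5.1231.
Thus the eigenvalues (to 4 decimals) are 3.1231 (modulus 3.1231); -5.1231 (modulus 5.1231). The spectral radius is the largest modulus: r(A) = (2 + sqrt(68))/2 ≈ 5.1231. (Cross-check: r(A) ≤ ||A||_2 ≈ 5.6569; equality holds whenever A is normal, though it can also hold for some non-normal A.)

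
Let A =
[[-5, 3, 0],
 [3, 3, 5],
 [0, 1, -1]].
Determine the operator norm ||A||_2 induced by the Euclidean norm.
||A||_2 ≈ 6.7987 (= sqrt(largest eigenvalue of A^T A))

||A||_2 = sigma_max(A) = sqrt(lambda_max(A^T A)). Form the symmetric matrix M = A^T A =
[[34, -6, 15],
 [-6, 19, 14],
 [15, 14, 26]].
Its characteristic polynomial (trace, sum of principal 2x2 minors, determinant of M give the coefficients) is
  p(λ) = det(λ I - M) = λ^3 - 79λ^2 + 1567λ - 2401.
No integer candidate from the rational root theorem (±divisors of 2401) is a root, so the roots are irrational. The cubic discriminant is Δ = 392991488 > 0, so there are three distinct real roots. p(1) = -912 and p(2) = 425 have opposite signs, so a root lies in (1, 2); Newton's method refines it to λ ≈ 1.6698. p(31) = 48 and p(32) = -385 have opposite signs, so a root lies in (31, 32); Newton's method refines it to λ ≈ 31.1075. p(46) = -147 and p(47) = 560 have opposite signs, so a root lies in (46, 47); Newton's method refines it to λ ≈ 46.2227. Check (Vieta): the three roots sum to 79, matching tr M = 79.
So the eigenvalues of A^T A are ≈ 1.6698, 31.1075, 46.2227 (all ≥ 0, as they must be for A^T A). The largest is λ_max ≈ 46.2227, hence ||A||_2 = sqrt(λ_max) ≈ 6.7987.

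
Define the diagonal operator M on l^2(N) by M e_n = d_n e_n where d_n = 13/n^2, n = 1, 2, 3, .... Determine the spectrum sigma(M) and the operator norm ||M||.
sigma(M) = {13/n^2 : n ≥ 1} ∪ {0}; ||M|| = 13

A bounded diagonal operator on l^2 with diagonal entries d_n has spectrum equal to the closure of {d_n : n ≥ 1}: every d_n is an eigenvalue (with eigenvector e_n), so {d_n} ⊂ sigma(M); the spectrum is closed, so its closure is too; and for lambda not in the closure, (M - lambda I) has bounded inverse (the diagonal entries 1/(d_n - lambda) are bounded). For our sequence d_n = 13/n^2, n = 1, 2, 3, ...:
  - {d_n} = {13/n^2 : n ≥ 1}; the only limit point is 0
  - closure = {13/n^2 : n ≥ 1} ∪ {0}
For the norm: a diagonal operator has ||M|| = sup_n |d_n|. Here d_n = 13/n^2 is positive and decreasing, so sup_n |d_n| = d_1 = 13. So ||M|| = 13.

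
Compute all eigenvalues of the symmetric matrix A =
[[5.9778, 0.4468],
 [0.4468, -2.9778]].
sigma(A) ≈ {-3, 6}

A is real symmetric, so its spectrum consists of real eigenvalues. Expanding the characteristic polynomial of the displayed matrix gives
  det(λ I - A) = p(λ) = λ^2 + (-3)λ + (-18).
Solving p(λ) = 0 yields eigenvalues ≈ -3, 6. (A is shown rounded to 4 decimals, so these recover the underlying integer eigenvalues to within that precision.)
Verification: the trace of A = 3 equals the sum of eigenvalues 3, and det(A) ≈ -18.0003 matches the eigenvalue product -18.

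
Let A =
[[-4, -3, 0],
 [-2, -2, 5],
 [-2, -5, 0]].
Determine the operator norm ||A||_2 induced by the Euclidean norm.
||A||_2 ≈ 7.9432 (= sqrt(largest eigenvalue of A^T A))

||A||_2 = sigma_max(A) = sqrt(lambda_max(A^T A)). Form the symmetric matrix M = A^T A =
[[24, 26, -10],
 [26, 38, -10],
 [-10, -10, 25]].
Its characteristic polynomial (trace, sum of principal 2x2 minors, determinant of M give the coefficients) is
  p(λ) = det(λ I - M) = λ^3 - 87λ^2 + 1586λ - 4900.
No integer candidate from the rational root theorem (±divisors of 4900) is a root, so the roots are irrational. The cubic discriminant is Δ = 1696443700 > 0, so there are three distinct real roots. p(3) = -898 and p(4) = 116 have opposite signs, so a root lies in (3, 4); Newton's method refines it to λ ≈ 3.8775. p(20) = 20 and p(21) = -700 have opposite signs, so a root lies in (20, 21); Newton's method refines it to λ ≈ 20.0288. p(63) = -238 and p(64) = 2396 have opposite signs, so a root lies in (63, 64); Newton's method refines it to λ ≈ 63.0937. Check (Vieta): the three roots sum to 87, matching tr M = 87.
So the eigenvalues of A^T A are ≈ 3.8775, 20.0288, 63.0937 (all ≥ 0, as they must be for A^T A). The largest is λ_max ≈ 63.0937, hence ||A||_2 = sqrt(λ_max) ≈ 7.9432.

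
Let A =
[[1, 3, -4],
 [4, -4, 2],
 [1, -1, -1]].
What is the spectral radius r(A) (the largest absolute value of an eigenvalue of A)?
r(A) ≈ 4.3384

The eigenvalues of A are the roots of its characteristic polynomial. With M = A (coefficients from the trace, the sum of principal 2x2 minors, and det A):
  p(λ) = det(λ I - M) = λ^3 + 4λ^2 - 7λ - 24.
No integer candidate from the rational root theorem (±divisors of 24) is a root, so the roots are irrational. The cubic discriminant is Δ = 4844 > 0, so there are three distinct real roots. p(-5) = -14 and p(-4) = 4 have opposite signs, so a root lies in (-5, -4); Newton's method refines it to λ ≈ -4.3384. p(-3) = 6 and p(-2) = -2 have opposite signs, so a root lies in (-3, -2); Newton's method refines it to λ ≈ -2.1889. p(2) = -14 and p(3) = 18 have opposite signs, so a root lies in (2, 3); Newton's method refines it to λ ≈ 2.5273. Check (Vieta): the three roots sum to -4, matching tr M = -4.
Thus the eigenvalues (to 4 decimals) are -4.3384 (modulus 4.3384); -2.1889 (modulus 2.1889); 2.5273 (modulus 2.5273). The spectral radius is the largest modulus: r(A) ≈ 4.3384. (Cross-check: r(A) ≤ ||A||_2 ≈ 6.9328; equality holds whenever A is normal, though it can also hold for some non-normal A.)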